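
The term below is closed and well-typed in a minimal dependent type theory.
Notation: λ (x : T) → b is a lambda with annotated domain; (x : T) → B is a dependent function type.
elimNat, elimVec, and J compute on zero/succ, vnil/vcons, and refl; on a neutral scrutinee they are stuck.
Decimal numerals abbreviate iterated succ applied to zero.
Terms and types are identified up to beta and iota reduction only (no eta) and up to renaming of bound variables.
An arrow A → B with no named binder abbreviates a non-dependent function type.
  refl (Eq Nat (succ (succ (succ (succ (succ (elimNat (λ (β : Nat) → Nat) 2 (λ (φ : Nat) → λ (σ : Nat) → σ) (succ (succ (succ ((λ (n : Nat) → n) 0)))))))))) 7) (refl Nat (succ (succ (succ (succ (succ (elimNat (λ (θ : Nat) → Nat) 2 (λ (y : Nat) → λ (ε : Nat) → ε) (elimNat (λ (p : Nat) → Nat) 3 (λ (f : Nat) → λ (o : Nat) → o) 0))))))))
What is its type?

type:
  Eq (Eq Nat 7 7) (refl Nat 7) (refl Nat 7)


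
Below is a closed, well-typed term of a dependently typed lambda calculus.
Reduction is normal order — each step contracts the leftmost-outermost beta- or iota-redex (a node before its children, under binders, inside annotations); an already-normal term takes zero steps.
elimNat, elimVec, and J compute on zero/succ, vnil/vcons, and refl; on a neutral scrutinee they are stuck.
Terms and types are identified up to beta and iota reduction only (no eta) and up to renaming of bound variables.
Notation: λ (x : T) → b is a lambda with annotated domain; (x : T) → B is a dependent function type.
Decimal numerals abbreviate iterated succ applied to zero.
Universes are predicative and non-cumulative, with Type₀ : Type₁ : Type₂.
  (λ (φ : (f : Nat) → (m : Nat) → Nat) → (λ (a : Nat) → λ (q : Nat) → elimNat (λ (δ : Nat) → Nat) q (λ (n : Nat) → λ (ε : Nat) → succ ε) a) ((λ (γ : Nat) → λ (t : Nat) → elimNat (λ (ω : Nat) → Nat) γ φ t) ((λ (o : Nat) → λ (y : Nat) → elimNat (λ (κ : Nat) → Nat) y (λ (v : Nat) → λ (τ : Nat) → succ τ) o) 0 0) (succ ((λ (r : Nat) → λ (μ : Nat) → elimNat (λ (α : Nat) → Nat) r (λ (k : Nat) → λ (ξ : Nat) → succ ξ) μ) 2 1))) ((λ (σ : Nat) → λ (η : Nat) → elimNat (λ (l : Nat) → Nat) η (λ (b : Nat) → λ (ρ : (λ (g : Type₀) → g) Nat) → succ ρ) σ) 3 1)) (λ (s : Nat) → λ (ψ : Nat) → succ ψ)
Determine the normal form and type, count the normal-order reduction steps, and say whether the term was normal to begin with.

reduced normal form:
  8
the term's type:
  Nat
normal-order step count: 52
already normal: no
first redex: a beta-redex


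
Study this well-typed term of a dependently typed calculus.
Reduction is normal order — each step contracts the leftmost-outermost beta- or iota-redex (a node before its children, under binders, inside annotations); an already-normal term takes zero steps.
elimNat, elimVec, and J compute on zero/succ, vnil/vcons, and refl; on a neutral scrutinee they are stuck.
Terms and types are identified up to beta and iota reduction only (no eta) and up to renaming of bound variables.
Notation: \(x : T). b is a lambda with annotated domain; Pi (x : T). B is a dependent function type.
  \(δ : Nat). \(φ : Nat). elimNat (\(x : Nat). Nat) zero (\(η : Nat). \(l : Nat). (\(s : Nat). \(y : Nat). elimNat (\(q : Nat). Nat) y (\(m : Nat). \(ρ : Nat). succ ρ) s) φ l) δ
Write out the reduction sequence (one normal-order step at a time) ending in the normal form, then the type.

normal-order reduction sequence:
  \(δ : Nat). \(φ : Nat). elimNat (\(x : Nat). Nat) zero (\(η : Nat). \(l : Nat). (\(s : Nat). \(y : Nat). elimNat (\(q : Nat). Nat) y (\(m : Nat). \(ρ : Nat). succ ρ) s) φ l) δ
  ~> \(δ : Nat). \(φ : Nat). elimNat (\(x : Nat). Nat) zero (\(η : Nat). \(l : Nat). (\(s : Nat). elimNat (\(y : Nat). Nat) s (\(q : Nat). \(m : Nat). succ m) φ) l) δ
  ~> \(δ : Nat). \(φ : Nat). elimNat (\(x : Nat). Nat) zero (\(η : Nat). \(l : Nat). elimNat (\(s : Nat). Nat) l (\(y : Nat). \(q : Nat). succ q) φ) δ
the term's type:
  Pi (δ : Nat). Pi (φ : Nat). Nat


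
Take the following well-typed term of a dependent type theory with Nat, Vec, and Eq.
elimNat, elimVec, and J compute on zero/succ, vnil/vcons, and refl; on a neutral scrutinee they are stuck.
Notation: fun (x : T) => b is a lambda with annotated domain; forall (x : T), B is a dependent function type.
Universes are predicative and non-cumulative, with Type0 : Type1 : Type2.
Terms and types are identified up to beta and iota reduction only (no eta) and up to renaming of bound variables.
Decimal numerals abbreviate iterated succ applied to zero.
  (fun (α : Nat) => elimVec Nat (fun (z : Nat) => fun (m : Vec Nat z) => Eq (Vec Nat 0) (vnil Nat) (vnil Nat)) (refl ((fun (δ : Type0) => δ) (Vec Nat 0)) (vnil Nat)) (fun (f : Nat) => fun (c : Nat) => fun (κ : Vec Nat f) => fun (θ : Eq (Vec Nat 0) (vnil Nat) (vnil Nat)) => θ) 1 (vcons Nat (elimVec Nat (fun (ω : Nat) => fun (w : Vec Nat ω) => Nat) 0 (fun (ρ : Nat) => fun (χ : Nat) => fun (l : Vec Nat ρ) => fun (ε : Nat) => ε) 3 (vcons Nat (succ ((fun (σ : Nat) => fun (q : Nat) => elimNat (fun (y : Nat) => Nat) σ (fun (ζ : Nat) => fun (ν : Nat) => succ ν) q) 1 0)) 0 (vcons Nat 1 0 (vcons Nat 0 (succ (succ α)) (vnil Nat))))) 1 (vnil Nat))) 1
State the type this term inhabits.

the term's type:
  Eq (Vec Nat 0) (vnil Nat) (vnil Nat)


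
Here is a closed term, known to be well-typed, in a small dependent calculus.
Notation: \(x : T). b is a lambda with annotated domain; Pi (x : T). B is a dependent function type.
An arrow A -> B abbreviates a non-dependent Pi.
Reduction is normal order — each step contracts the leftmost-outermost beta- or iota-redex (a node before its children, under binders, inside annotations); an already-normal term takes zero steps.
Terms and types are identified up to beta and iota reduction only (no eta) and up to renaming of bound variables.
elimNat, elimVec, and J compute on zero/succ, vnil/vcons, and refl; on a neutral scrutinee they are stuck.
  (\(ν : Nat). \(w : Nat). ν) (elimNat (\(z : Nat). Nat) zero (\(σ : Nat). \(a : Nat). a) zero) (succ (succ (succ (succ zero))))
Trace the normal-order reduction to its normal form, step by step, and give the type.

normal-order reduction:
  (\(ν : Nat). \(w : Nat). ν) (elimNat (\(z : Nat). Nat) zero (\(σ : Nat). \(a : Nat). a) zero) (succ (succ (succ (succ zero))))
  ~> (\(ν : Nat). elimNat (\(w : Nat). Nat) zero (\(z : Nat). \(σ : Nat). σ) zero) (succ (succ (succ (succ zero))))
  ~> elimNat (\(ν : Nat). Nat) zero (\(w : Nat). \(z : Nat). z) zero
  ~> zero
inferred type:
  Nat


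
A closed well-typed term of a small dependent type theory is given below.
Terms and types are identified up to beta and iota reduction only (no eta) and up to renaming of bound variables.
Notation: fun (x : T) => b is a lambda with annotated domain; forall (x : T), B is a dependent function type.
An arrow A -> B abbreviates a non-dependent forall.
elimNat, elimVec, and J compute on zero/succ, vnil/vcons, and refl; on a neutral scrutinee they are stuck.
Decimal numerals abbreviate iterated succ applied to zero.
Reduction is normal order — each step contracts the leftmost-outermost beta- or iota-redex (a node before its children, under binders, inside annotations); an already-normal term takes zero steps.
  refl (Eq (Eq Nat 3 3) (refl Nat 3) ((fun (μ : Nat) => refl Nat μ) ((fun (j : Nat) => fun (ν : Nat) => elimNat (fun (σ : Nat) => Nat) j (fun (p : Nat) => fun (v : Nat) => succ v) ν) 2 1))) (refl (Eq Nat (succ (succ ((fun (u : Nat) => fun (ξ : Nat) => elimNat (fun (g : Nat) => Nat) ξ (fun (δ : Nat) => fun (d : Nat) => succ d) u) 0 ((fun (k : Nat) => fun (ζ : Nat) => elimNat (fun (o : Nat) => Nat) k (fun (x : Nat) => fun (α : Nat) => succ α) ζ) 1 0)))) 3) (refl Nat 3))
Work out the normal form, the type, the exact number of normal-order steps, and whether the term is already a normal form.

reduced normal form:
  refl (Eq (Eq Nat 3 3) (refl Nat 3) (refl Nat 3)) (refl (Eq Nat 3 3) (refl Nat 3))
the term's type:
  Eq (Eq (Eq Nat 3 3) (refl Nat 3) (refl Nat 3)) (refl (Eq Nat 3 3) (refl Nat 3)) (refl (Eq Nat 3 3) (refl Nat 3))
steps to reach normal form (normal order): 13
started in normal form: no
first contracted redex: a beta-redex


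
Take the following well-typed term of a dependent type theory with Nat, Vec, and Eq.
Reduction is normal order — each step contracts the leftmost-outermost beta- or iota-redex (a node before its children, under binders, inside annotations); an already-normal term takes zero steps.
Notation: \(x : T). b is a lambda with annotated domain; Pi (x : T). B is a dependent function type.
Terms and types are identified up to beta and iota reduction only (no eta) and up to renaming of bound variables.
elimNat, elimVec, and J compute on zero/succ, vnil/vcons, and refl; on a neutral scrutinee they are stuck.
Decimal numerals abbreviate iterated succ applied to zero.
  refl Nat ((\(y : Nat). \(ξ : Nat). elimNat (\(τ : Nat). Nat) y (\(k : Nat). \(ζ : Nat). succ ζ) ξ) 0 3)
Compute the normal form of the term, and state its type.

normal form:
  refl Nat 3
type:
  Eq Nat 3 3


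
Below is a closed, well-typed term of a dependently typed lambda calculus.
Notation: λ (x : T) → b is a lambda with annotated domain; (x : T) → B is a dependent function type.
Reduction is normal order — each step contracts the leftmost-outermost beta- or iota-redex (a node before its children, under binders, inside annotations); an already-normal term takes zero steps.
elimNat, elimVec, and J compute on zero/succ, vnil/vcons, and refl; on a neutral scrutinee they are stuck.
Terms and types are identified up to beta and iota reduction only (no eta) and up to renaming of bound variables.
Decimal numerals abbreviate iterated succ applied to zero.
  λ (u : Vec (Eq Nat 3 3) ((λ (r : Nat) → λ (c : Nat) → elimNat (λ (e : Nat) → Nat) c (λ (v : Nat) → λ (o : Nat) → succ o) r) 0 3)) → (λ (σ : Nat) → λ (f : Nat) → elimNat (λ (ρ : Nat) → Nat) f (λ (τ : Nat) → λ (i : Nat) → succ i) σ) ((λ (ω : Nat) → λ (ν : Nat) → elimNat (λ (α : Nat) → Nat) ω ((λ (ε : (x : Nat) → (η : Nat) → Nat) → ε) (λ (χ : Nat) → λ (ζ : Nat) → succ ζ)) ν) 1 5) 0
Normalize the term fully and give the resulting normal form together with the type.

normal form:
  λ (u : Vec (Eq Nat 3 3) 3) → 6
inferred type:
  (u : Vec (Eq Nat 3 3) 3) → Nat
observation: reduction starts at a beta-redex, and 47 normal-order steps reach the normal form.


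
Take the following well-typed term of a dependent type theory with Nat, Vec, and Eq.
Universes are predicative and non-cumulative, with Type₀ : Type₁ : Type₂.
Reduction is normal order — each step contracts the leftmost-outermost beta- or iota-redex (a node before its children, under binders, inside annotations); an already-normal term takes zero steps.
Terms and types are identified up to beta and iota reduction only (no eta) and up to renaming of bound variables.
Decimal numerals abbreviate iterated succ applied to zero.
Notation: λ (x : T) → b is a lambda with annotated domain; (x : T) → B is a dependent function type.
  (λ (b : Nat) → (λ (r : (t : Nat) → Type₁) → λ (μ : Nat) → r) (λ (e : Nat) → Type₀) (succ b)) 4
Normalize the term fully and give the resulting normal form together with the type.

normal form:
  λ (b : Nat) → Type₀
inferred type:
  (b : Nat) → Type₁


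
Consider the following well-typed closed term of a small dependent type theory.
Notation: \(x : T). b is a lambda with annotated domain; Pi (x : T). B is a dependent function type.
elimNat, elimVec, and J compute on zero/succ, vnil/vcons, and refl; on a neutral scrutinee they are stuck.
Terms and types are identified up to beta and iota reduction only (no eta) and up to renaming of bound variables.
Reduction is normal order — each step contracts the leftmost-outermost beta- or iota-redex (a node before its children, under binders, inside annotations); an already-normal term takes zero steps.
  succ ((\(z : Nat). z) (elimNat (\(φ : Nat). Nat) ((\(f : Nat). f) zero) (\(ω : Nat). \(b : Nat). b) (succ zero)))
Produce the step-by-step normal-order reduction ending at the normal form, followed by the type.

normal-order reduction sequence:
  succ ((\(z : Nat). z) (elimNat (\(φ : Nat). Nat) ((\(f : Nat). f) zero) (\(ω : Nat). \(b : Nat). b) (succ zero)))
  ~> succ (elimNat (\(z : Nat). Nat) ((\(φ : Nat). φ) zero) (\(f : Nat). \(ω : Nat). ω) (succ zero))
  ~> succ ((\(z : Nat). \(φ : Nat). φ) zero (elimNat (\(f : Nat). Nat) ((\(ω : Nat). ω) zero) (\(b : Nat). \(o : Nat). o) zero))
  ~> succ ((\(z : Nat). z) (elimNat (\(φ : Nat). Nat) ((\(f : Nat). f) zero) (\(ω : Nat). \(b : Nat). b) zero))
  ~> succ (elimNat (\(z : Nat). Nat) ((\(φ : Nat). φ) zero) (\(f : Nat). \(ω : Nat). ω) zero)
  ~> succ ((\(z : Nat). z) zero)
  ~> succ zero
inferred type:
  Nat


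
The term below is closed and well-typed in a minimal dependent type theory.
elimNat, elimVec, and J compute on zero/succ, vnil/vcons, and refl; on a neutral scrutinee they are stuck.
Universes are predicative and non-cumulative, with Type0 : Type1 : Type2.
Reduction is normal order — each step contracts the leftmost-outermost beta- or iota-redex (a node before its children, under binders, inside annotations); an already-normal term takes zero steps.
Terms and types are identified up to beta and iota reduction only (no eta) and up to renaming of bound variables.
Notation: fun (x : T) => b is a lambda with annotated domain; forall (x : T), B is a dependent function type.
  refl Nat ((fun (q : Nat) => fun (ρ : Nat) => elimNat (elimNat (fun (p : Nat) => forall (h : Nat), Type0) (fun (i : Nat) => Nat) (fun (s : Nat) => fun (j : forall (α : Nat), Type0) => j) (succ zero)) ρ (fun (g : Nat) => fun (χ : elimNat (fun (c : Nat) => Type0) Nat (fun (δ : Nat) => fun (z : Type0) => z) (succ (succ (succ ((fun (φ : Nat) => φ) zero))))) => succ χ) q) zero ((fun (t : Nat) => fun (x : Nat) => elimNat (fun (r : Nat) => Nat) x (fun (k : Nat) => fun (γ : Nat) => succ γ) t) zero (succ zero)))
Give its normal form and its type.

resulting normal form:
  refl Nat (succ zero)
type:
  Eq Nat (succ zero) (succ zero)
observation: reduction starts at a beta-redex, and 6 normal-order steps reach the normal form.


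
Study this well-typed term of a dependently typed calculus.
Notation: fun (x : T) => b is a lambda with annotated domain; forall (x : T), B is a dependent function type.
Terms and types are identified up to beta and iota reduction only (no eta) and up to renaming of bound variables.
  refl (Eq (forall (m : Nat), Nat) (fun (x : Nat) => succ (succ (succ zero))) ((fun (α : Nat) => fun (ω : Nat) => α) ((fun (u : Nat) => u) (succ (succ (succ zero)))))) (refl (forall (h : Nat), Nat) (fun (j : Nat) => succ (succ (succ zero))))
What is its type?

the term's type:
  Eq (Eq (forall (m : Nat), Nat) (fun (x : Nat) => succ (succ (succ zero))) (fun (α : Nat) => succ (succ (succ zero)))) (refl (forall (ω : Nat), Nat) (fun (u : Nat) => succ (succ (succ zero)))) (refl (forall (h : Nat), Nat) (fun (j : Nat) => succ (succ (succ zero))))


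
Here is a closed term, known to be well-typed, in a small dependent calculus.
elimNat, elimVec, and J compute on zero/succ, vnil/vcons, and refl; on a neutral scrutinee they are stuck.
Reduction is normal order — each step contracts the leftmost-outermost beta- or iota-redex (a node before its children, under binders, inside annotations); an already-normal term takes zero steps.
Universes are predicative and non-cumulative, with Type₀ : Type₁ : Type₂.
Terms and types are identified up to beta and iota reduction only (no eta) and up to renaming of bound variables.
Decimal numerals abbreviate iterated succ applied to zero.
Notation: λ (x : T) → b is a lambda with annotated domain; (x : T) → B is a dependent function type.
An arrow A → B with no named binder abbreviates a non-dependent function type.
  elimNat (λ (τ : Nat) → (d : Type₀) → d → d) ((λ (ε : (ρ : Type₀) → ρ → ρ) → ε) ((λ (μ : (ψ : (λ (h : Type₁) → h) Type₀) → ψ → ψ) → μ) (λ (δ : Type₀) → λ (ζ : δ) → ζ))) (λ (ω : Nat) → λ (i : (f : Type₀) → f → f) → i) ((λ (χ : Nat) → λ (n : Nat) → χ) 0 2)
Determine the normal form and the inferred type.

resulting normal form:
  λ (τ : Type₀) → λ (d : τ) → d
inferred type:
  (τ : Type₀) → τ → τ
observation: the leftmost-outermost redex is a beta-redex, and normalization takes 5 steps.


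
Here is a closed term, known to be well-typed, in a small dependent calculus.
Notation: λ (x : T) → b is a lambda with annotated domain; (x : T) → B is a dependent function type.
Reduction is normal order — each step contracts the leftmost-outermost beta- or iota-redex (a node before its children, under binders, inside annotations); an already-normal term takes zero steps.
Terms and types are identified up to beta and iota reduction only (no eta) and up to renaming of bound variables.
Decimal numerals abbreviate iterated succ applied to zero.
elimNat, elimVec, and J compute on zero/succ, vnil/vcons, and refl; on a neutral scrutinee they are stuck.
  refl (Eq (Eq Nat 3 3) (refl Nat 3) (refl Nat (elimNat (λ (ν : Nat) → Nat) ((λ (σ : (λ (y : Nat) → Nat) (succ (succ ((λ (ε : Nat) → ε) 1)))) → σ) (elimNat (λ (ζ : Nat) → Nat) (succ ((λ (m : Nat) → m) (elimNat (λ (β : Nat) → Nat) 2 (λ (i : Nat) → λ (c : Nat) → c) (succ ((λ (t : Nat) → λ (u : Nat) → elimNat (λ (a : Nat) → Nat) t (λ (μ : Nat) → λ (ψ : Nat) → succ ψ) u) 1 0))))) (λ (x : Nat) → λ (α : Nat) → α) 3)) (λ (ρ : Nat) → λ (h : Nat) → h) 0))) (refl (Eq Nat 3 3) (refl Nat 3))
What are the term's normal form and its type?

reduced normal form:
  refl (Eq (Eq Nat 3 3) (refl Nat 3) (refl Nat 3)) (refl (Eq Nat 3 3) (refl Nat 3))
type:
  Eq (Eq (Eq Nat 3 3) (refl Nat 3) (refl Nat 3)) (refl (Eq Nat 3 3) (refl Nat 3)) (refl (Eq Nat 3 3) (refl Nat 3))
observation: 23 normal-order steps separate the term from its normal form.


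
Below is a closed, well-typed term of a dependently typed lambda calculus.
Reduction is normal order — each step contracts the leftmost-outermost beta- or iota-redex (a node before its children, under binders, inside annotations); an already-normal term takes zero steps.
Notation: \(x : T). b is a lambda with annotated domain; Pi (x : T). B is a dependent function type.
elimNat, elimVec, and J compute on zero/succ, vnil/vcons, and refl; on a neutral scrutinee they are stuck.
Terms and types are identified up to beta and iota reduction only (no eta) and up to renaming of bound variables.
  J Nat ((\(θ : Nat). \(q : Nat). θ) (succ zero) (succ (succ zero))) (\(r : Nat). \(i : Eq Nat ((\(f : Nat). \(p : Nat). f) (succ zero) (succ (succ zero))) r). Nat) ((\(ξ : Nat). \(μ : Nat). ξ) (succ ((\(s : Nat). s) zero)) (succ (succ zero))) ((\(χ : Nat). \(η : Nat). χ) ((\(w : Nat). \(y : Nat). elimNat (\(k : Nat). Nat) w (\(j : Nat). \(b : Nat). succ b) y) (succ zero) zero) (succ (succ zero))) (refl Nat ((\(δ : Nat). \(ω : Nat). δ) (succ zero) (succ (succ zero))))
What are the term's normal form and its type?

reduced normal form:
  succ zero
the term's type:
  Nat
observation: 4 normal-order steps normalize the term, beginning with a J iota-redex.


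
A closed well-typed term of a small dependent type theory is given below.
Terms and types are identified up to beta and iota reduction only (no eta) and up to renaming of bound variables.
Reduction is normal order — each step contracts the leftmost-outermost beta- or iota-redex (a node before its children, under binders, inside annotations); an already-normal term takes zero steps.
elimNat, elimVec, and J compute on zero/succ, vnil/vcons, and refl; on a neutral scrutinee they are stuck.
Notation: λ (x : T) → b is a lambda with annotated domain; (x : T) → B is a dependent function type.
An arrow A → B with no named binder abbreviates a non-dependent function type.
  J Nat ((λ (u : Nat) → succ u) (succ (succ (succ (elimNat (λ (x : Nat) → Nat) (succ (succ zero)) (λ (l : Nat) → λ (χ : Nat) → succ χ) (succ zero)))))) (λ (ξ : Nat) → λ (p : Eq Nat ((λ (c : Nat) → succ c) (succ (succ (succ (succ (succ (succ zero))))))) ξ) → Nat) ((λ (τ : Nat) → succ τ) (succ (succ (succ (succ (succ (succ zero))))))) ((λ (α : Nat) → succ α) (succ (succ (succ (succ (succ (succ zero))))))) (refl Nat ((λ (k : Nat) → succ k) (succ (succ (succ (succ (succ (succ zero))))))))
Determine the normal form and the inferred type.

resulting normal form:
  succ (succ (succ (succ (succ (succ (succ zero))))))
type:
  Nat
observation: 2 normal-order steps separate the term from its normal form.


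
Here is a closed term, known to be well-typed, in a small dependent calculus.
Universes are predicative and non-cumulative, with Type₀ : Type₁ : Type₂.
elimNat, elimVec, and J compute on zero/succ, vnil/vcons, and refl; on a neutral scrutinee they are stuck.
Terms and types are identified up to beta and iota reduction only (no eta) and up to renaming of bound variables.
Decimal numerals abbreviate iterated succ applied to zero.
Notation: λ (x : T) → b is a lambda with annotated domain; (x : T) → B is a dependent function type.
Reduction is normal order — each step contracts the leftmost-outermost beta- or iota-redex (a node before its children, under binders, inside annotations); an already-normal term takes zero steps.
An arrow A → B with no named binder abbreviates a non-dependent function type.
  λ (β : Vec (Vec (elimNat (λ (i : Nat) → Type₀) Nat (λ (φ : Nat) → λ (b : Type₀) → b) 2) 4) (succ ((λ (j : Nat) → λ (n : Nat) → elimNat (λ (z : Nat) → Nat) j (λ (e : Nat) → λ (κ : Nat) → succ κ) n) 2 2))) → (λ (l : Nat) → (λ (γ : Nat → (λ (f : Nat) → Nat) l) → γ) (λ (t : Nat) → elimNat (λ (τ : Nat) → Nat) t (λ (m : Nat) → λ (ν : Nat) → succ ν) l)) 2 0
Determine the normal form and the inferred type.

reduced normal form:
  λ (β : Vec (Vec Nat 4) 5) → 2
type:
  Vec (Vec Nat 4) 5 → Nat
observation: reduction starts at an elimNat iota-redex, and 26 normal-order steps reach the normal form.


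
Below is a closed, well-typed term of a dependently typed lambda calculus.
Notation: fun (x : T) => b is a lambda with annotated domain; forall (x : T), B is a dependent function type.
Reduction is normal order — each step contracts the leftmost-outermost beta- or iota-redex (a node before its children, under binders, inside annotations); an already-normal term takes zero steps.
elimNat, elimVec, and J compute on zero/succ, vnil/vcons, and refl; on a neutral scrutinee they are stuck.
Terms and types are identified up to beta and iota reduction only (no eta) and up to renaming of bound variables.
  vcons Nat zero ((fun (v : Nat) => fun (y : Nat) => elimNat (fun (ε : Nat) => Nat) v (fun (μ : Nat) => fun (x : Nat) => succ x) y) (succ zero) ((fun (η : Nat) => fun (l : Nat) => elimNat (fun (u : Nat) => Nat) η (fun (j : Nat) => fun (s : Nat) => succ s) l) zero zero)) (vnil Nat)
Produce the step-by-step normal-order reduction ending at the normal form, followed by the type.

reduction (normal order):
  vcons Nat zero ((fun (v : Nat) => fun (y : Nat) => elimNat (fun (ε : Nat) => Nat) v (fun (μ : Nat) => fun (x : Nat) => succ x) y) (succ zero) ((fun (η : Nat) => fun (l : Nat) => elimNat (fun (u : Nat) => Nat) η (fun (j : Nat) => fun (s : Nat) => succ s) l) zero zero)) (vnil Nat)
  ~> vcons Nat zero ((fun (v : Nat) => elimNat (fun (y : Nat) => Nat) (succ zero) (fun (ε : Nat) => fun (μ : Nat) => succ μ) v) ((fun (x : Nat) => fun (η : Nat) => elimNat (fun (l : Nat) => Nat) x (fun (u : Nat) => fun (j : Nat) => succ j) η) zero zero)) (vnil Nat)
  ~> vcons Nat zero (elimNat (fun (v : Nat) => Nat) (succ zero) (fun (y : Nat) => fun (ε : Nat) => succ ε) ((fun (μ : Nat) => fun (x : Nat) => elimNat (fun (η : Nat) => Nat) μ (fun (l : Nat) => fun (u : Nat) => succ u) x) zero zero)) (vnil Nat)
  ~> vcons Nat zero (elimNat (fun (v : Nat) => Nat) (succ zero) (fun (y : Nat) => fun (ε : Nat) => succ ε) ((fun (μ : Nat) => elimNat (fun (x : Nat) => Nat) zero (fun (η : Nat) => fun (l : Nat) => succ l) μ) zero)) (vnil Nat)
  ~> vcons Nat zero (elimNat (fun (v : Nat) => Nat) (succ zero) (fun (y : Nat) => fun (ε : Nat) => succ ε) (elimNat (fun (μ : Nat) => Nat) zero (fun (x : Nat) => fun (η : Nat) => succ η) zero)) (vnil Nat)
  ~> vcons Nat zero (elimNat (fun (v : Nat) => Nat) (succ zero) (fun (y : Nat) => fun (ε : Nat) => succ ε) zero) (vnil Nat)
  ~> vcons Nat zero (succ zero) (vnil Nat)
inferred type:
  Vec Nat (succ zero)


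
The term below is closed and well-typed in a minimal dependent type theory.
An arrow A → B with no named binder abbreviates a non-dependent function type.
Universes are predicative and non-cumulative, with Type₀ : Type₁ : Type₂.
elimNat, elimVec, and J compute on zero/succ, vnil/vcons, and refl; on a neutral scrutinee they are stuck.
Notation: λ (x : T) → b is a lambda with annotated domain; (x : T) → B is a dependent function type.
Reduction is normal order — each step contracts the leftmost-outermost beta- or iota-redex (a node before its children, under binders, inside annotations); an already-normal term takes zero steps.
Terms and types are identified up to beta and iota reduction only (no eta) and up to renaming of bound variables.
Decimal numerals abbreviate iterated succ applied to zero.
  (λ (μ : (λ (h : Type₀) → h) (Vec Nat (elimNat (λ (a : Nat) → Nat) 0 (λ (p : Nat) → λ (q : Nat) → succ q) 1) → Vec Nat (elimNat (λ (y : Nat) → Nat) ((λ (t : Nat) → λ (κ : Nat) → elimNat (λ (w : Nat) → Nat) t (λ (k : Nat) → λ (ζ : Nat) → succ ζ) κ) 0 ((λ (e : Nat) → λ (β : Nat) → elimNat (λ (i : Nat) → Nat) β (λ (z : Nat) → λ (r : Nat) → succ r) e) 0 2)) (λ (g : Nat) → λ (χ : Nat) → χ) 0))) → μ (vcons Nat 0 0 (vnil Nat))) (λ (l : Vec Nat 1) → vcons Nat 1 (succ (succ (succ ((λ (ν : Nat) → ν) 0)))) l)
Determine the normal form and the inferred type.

resulting normal form:
  vcons Nat 1 3 (vcons Nat 0 0 (vnil Nat))
the term's type:
  Vec Nat 2


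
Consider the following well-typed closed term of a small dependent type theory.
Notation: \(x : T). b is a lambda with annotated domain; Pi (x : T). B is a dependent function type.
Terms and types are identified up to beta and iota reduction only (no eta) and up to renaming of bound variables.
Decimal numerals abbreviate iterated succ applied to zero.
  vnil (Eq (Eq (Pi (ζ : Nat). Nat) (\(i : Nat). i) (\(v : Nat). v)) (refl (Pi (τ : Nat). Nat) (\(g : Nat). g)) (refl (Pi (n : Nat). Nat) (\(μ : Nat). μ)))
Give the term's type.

type:
  Vec (Eq (Eq (Pi (ζ : Nat). Nat) (\(i : Nat). i) (\(v : Nat). v)) (refl (Pi (τ : Nat). Nat) (\(g : Nat). g)) (refl (Pi (n : Nat). Nat) (\(μ : Nat). μ))) 0


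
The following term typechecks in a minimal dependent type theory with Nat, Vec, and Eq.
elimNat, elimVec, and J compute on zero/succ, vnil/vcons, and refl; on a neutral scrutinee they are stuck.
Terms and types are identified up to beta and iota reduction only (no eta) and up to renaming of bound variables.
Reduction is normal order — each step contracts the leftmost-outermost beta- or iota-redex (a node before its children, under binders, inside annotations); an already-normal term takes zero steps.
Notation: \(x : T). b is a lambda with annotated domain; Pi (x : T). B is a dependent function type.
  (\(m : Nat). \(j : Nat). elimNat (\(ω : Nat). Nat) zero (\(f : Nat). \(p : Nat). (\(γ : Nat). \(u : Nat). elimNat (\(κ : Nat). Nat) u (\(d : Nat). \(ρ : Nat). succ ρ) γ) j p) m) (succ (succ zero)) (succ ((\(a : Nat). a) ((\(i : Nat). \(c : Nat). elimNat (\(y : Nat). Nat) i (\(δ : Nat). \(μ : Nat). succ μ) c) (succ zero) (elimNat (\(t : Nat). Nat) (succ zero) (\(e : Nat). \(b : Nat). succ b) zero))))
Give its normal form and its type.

resulting normal form:
  succ (succ (succ (succ (succ (succ zero)))))
inferred type:
  Nat


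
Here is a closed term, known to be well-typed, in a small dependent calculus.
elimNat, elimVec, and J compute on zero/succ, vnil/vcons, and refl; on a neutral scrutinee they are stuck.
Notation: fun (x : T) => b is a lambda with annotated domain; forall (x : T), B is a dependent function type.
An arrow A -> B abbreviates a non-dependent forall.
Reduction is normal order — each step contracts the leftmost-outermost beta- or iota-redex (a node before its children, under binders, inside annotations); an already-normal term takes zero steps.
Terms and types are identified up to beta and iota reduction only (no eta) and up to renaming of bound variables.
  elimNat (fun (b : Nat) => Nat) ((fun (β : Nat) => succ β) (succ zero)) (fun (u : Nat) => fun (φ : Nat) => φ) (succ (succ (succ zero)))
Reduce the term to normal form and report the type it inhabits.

resulting normal form:
  succ (succ zero)
the term's type:
  Nat
observation: 11 normal-order steps separate the term from its normal form.


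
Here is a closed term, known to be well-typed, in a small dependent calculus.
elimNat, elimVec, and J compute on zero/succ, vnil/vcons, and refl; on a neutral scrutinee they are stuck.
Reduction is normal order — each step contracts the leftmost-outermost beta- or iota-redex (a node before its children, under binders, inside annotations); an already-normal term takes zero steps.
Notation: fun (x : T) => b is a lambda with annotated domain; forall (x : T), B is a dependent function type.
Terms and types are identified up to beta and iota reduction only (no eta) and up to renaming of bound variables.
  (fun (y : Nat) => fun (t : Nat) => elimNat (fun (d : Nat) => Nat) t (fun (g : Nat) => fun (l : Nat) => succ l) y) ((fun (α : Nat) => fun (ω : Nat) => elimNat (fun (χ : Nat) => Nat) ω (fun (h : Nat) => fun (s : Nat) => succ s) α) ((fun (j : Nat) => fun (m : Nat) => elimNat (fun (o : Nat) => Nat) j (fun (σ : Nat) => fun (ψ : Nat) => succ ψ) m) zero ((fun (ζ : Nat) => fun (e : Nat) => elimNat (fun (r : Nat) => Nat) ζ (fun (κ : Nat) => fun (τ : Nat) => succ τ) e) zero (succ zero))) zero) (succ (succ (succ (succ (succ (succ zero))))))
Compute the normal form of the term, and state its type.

reduced normal form:
  succ (succ (succ (succ (succ (succ (succ zero))))))
type:
  Nat
observation: the leftmost-outermost redex is a beta-redex, and normalization takes 24 steps.


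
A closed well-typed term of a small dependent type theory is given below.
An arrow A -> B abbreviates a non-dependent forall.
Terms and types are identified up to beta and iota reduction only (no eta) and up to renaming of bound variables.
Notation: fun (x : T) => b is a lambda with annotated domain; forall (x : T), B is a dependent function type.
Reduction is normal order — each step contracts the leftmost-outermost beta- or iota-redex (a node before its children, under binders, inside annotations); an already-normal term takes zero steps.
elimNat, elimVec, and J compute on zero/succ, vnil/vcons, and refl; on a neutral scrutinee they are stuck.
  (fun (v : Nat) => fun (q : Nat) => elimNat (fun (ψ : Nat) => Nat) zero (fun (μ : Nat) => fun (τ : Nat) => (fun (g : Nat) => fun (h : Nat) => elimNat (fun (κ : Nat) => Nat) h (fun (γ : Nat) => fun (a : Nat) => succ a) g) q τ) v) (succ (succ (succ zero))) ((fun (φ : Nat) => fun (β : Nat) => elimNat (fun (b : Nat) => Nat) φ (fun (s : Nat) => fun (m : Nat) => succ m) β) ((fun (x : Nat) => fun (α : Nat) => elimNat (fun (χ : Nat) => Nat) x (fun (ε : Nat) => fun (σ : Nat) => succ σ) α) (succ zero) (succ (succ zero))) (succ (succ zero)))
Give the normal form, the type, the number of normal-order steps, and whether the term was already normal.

reduced normal form:
  succ (succ (succ (succ (succ (succ (succ (succ (succ (succ (succ (succ (succ (succ (succ zero))))))))))))))
type:
  Nat
normal-order step count: 120
already normal: no
first contracted redex: a beta-redex


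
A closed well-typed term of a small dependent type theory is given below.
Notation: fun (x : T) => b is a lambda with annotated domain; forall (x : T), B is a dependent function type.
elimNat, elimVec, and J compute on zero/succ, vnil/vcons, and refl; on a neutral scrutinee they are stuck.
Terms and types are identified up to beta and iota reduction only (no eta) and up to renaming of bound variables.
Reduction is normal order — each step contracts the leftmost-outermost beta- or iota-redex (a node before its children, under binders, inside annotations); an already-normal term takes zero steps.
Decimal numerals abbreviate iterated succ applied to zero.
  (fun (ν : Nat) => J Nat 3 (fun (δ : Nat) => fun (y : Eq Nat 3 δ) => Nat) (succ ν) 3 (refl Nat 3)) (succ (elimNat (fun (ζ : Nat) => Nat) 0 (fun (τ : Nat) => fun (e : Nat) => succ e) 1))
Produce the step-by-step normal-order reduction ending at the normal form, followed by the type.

normal-order reduction:
  (fun (ν : Nat) => J Nat 3 (fun (δ : Nat) => fun (y : Eq Nat 3 δ) => Nat) (succ ν) 3 (refl Nat 3)) (succ (elimNat (fun (ζ : Nat) => Nat) 0 (fun (τ : Nat) => fun (e : Nat) => succ e) 1))
  ~> J Nat 3 (fun (ν : Nat) => fun (δ : Eq Nat 3 ν) => Nat) (succ (succ (elimNat (fun (y : Nat) => Nat) 0 (fun (ζ : Nat) => fun (τ : Nat) => succ τ) 1))) 3 (refl Nat 3)
  ~> succ (succ (elimNat (fun (ν : Nat) => Nat) 0 (fun (δ : Nat) => fun (y : Nat) => succ y) 1))
  ~> succ (succ ((fun (ν : Nat) => fun (δ : Nat) => succ δ) 0 (elimNat (fun (y : Nat) => Nat) 0 (fun (ζ : Nat) => fun (τ : Nat) => succ τ) 0)))
  ~> succ (succ ((fun (ν : Nat) => succ ν) (elimNat (fun (δ : Nat) => Nat) 0 (fun (y : Nat) => fun (ζ : Nat) => succ ζ) 0)))
  ~> succ (succ (succ (elimNat (fun (ν : Nat) => Nat) 0 (fun (δ : Nat) => fun (y : Nat) => succ y) 0)))
  ~> 3
the term's type:
  Nat


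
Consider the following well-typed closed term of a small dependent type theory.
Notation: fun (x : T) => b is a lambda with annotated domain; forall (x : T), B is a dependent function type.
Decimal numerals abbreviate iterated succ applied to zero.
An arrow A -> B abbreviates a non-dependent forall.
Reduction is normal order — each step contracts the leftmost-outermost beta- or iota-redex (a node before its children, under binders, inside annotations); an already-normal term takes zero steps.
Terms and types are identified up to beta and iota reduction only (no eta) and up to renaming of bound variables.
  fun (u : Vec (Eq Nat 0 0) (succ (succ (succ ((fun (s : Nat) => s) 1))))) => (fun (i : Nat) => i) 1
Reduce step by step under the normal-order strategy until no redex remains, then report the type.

normal-order reduction sequence:
  fun (u : Vec (Eq Nat 0 0) (succ (succ (succ ((fun (s : Nat) => s) 1))))) => (fun (i : Nat) => i) 1
  ~> fun (u : Vec (Eq Nat 0 0) 4) => (fun (s : Nat) => s) 1
  ~> fun (u : Vec (Eq Nat 0 0) 4) => 1
type:
  Vec (Eq Nat 0 0) 4 -> Nat


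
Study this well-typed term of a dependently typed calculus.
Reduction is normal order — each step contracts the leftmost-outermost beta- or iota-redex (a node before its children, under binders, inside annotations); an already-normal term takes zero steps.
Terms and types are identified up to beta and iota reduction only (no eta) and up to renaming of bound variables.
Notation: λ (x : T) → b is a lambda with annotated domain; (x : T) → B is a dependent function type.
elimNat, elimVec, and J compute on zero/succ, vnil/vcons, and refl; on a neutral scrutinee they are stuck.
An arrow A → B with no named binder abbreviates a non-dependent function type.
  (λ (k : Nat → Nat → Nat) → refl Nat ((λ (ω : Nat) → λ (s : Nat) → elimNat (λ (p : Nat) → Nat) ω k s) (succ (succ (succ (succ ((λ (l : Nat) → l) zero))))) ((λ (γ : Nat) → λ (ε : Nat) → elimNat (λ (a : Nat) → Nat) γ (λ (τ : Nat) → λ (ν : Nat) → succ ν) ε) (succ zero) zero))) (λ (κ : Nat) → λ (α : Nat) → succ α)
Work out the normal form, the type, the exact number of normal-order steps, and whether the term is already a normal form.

reduced normal form:
  refl Nat (succ (succ (succ (succ (succ zero)))))
inferred type:
  Eq Nat (succ (succ (succ (succ (succ zero))))) (succ (succ (succ (succ (succ zero)))))
normal-order step count: 11
started in normal form: no
first redex: a beta-redex


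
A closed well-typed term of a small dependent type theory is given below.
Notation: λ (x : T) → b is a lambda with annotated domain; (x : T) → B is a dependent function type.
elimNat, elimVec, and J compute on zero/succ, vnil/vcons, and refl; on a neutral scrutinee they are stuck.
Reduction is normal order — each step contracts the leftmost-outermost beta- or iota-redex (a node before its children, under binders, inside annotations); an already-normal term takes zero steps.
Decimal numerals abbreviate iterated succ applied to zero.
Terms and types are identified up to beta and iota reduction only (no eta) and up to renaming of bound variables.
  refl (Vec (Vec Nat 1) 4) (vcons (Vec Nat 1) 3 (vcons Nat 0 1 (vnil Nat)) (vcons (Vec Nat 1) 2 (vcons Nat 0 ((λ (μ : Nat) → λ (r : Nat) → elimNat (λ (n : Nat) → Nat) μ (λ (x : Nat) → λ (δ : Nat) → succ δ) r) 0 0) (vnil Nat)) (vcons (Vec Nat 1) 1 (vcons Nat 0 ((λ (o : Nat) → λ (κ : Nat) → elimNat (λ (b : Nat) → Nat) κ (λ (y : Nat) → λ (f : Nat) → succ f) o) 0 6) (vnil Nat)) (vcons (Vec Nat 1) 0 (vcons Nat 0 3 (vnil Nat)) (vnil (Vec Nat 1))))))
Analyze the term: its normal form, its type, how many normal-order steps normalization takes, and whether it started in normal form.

reduced normal form:
  refl (Vec (Vec Nat 1) 4) (vcons (Vec Nat 1) 3 (vcons Nat 0 1 (vnil Nat)) (vcons (Vec Nat 1) 2 (vcons Nat 0 0 (vnil Nat)) (vcons (Vec Nat 1) 1 (vcons Nat 0 6 (vnil Nat)) (vcons (Vec Nat 1) 0 (vcons Nat 0 3 (vnil Nat)) (vnil (Vec Nat 1))))))
the term's type:
  Eq (Vec (Vec Nat 1) 4) (vcons (Vec Nat 1) 3 (vcons Nat 0 1 (vnil Nat)) (vcons (Vec Nat 1) 2 (vcons Nat 0 0 (vnil Nat)) (vcons (Vec Nat 1) 1 (vcons Nat 0 6 (vnil Nat)) (vcons (Vec Nat 1) 0 (vcons Nat 0 3 (vnil Nat)) (vnil (Vec Nat 1)))))) (vcons (Vec Nat 1) 3 (vcons Nat 0 1 (vnil Nat)) (vcons (Vec Nat 1) 2 (vcons Nat 0 0 (vnil Nat)) (vcons (Vec Nat 1) 1 (vcons Nat 0 6 (vnil Nat)) (vcons (Vec Nat 1) 0 (vcons Nat 0 3 (vnil Nat)) (vnil (Vec Nat 1))))))
reduction steps (normal order): 6
term was already normal: no
first redex: a beta-redex


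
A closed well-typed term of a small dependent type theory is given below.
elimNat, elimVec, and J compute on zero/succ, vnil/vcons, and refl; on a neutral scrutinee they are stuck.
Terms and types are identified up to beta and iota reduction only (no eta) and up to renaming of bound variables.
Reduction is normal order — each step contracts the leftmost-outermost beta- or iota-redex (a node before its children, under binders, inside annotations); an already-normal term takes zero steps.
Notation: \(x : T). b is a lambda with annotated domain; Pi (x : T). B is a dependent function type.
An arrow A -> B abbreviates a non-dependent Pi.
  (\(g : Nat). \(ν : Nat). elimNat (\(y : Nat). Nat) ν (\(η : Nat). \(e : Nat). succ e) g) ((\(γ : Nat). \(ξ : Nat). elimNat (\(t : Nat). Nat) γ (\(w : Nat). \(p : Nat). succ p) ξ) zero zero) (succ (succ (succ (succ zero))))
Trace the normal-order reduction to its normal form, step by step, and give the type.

normal-order reduction:
  (\(g : Nat). \(ν : Nat). elimNat (\(y : Nat). Nat) ν (\(η : Nat). \(e : Nat). succ e) g) ((\(γ : Nat). \(ξ : Nat). elimNat (\(t : Nat). Nat) γ (\(w : Nat). \(p : Nat). succ p) ξ) zero zero) (succ (succ (succ (succ zero))))
  ~> (\(g : Nat). elimNat (\(ν : Nat). Nat) g (\(y : Nat). \(η : Nat). succ η) ((\(e : Nat). \(γ : Nat). elimNat (\(ξ : Nat). Nat) e (\(t : Nat). \(w : Nat). succ w) γ) zero zero)) (succ (succ (succ (succ zero))))
  ~> elimNat (\(g : Nat). Nat) (succ (succ (succ (succ zero)))) (\(ν : Nat). \(y : Nat). succ y) ((\(η : Nat). \(e : Nat). elimNat (\(γ : Nat). Nat) η (\(ξ : Nat). \(t : Nat). succ t) e) zero zero)
  ~> elimNat (\(g : Nat). Nat) (succ (succ (succ (succ zero)))) (\(ν : Nat). \(y : Nat). succ y) ((\(η : Nat). elimNat (\(e : Nat). Nat) zero (\(γ : Nat). \(ξ : Nat). succ ξ) η) zero)
  ~> elimNat (\(g : Nat). Nat) (succ (succ (succ (succ zero)))) (\(ν : Nat). \(y : Nat). succ y) (elimNat (\(η : Nat). Nat) zero (\(e : Nat). \(γ : Nat). succ γ) zero)
  ~> elimNat (\(g : Nat). Nat) (succ (succ (succ (succ zero)))) (\(ν : Nat). \(y : Nat). succ y) zero
  ~> succ (succ (succ (succ zero)))
the term's type:
  Nat
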